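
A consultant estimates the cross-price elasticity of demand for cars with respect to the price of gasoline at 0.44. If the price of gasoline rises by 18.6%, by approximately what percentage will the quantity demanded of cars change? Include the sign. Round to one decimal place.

8.2%

%ΔQ ≈ ε × %ΔP of gasoline = 0.44 × (18.6%) = 8.2%.
Demand for cars rises by about 8.2%.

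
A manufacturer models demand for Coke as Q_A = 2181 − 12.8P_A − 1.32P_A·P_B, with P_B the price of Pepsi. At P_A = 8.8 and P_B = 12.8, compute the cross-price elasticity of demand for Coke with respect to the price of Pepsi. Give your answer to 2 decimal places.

-0.08

At P_A = 8.8 and P_B = 12.8: Q_A = 1919.675.
∂Q_A/∂P_B = -1.32P_A = -1.32(8.8) = -11.6160.
ε = (∂Q_A/∂P_B)(P_B/Q_A) = -11.6160 × (12.8/1919.675) ≈ -0.08.
ε < 0: complements.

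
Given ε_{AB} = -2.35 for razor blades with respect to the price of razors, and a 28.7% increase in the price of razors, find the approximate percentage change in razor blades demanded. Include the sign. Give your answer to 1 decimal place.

-67.4%

%ΔQ ≈ ε × %ΔP of razors = -2.35 × (28.7%) = -67.4%.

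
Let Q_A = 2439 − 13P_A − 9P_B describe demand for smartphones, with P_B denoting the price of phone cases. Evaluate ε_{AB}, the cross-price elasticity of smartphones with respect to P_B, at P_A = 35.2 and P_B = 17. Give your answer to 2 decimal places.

At P_A = 35.2 and P_B = 17: Q_A = 1828.4.
∂Q_A/∂P_B = -9.
ε = (∂Q_A/∂P_B)(P_B/Q_A) = -9 × (17/1828.4) ≈ -0.08.

-0.08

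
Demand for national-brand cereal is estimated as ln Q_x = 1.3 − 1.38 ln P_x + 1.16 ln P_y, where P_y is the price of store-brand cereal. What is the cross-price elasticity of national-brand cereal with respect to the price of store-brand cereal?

1.16

In a log-linear (constant-elasticity) demand function, the coefficient on ln P_y is the cross-price elasticity.
ε = 1.16. Positive, so national-brand cereal and store-brand cereal are substitutes.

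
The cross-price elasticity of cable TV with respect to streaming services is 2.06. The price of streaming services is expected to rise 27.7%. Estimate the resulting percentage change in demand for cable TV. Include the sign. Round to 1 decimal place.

%ΔQ ≈ ε × %ΔP of streaming services = 2.06 × (27.7%) = 57.1%.
Demand for cable TV rises by about 57.1%.

57.1%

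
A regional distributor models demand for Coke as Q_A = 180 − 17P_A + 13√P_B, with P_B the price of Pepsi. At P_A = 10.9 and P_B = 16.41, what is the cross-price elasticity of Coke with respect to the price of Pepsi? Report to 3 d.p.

0.556

At P_A = 10.9 and P_B = 16.41: Q_A = 47.362.
∂Q_A/∂P_B = 13/(2√P_B) = 13/(2√16.41) = 1.6046.
ε = (∂Q_A/∂P_B)(P_B/Q_A) = 1.6046 × (16.41/47.362) ≈ 0.556.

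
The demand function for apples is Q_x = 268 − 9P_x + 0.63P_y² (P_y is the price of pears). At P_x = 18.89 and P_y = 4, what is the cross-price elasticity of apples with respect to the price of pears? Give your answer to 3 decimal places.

At P_x = 18.89 and P_y = 4: Q_x = 108.07.
∂Q_x/∂P_y = 1.26P_y = 1.26(4) = 5.0400.
ε = (∂Q_x/∂P_y)(P_y/Q_x) = 5.0400 × (4/108.07) ≈ 0.187.
ε > 0: substitutes.

0.187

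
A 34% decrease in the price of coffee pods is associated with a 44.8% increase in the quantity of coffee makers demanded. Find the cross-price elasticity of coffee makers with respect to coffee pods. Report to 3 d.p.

ε = (%ΔQ of coffee makers) / (%ΔP of coffee pods) = (44.8%) / (-34%) ≈ -1.318.

-1.318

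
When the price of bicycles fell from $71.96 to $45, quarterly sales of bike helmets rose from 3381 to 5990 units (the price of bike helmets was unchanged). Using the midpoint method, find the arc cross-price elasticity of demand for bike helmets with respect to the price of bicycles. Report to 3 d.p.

-1.208

ΔQ_A = 5990 − 3381 = 2609; ΔP_B = 45 − 71.96 = -26.96.
Midpoints: Q̄_A = 4685.5, P̄_B = 58.48.
ε = (ΔQ_A/Q̄_A)/(ΔP_B/P̄_B) = (2609/4685.5)/(-26.96/58.48) ≈ -1.208.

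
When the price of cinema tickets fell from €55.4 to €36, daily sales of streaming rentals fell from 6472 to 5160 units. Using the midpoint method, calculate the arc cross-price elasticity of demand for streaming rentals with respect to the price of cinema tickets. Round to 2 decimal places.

0.53

ΔQ_A = 5160 − 6472 = -1312; ΔP_B = 36 − 55.4 = -19.4.
Midpoints: Q̄_A = 5816.0, P̄_B = 45.70.
ε = (ΔQ_A/Q̄_A)/(ΔP_B/P̄_B) = (-1312/5816.0)/(-19.4/45.70) ≈ 0.53.
ε > 0: streaming rentals and cinema tickets are substitutes.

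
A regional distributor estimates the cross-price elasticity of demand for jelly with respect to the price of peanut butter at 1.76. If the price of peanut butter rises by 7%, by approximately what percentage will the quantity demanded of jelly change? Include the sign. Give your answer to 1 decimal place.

%ΔQ ≈ ε × %ΔP of peanut butter = 1.76 × (7%) = 12.3%.
Demand for jelly rises by about 12.3%.

12.3%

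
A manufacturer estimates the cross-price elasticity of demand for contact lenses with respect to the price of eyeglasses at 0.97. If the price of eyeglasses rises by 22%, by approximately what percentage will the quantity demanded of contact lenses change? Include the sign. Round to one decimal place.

%ΔQ ≈ ε × %ΔP of eyeglasses = 0.97 × (22%) = 21.3%.

21.3%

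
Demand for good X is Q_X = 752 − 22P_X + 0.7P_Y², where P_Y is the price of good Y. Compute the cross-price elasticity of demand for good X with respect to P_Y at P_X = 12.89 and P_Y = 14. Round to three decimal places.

0.453

At P_X = 12.89 and P_Y = 14: Q_X = 605.62.
∂Q_X/∂P_Y = 1.4P_Y = 1.4(14) = 19.6000.
ε = (∂Q_X/∂P_Y)(P_Y/Q_X) = 19.6000 × (14/605.62) ≈ 0.453.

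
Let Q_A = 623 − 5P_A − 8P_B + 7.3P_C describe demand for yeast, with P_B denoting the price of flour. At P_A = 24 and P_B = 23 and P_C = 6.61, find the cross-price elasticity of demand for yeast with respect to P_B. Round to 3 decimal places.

At P_A = 24 and P_B = 23 and P_C = 6.61: Q_A = 367.253.
∂Q_A/∂P_B = -8.
ε = (∂Q_A/∂P_B)(P_B/Q_A) = -8 × (23/367.253) ≈ -0.501.

-0.501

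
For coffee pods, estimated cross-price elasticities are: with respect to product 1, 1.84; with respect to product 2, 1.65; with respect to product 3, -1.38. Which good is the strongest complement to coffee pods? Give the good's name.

product 3

Complements have ε < 0. The most negative value is -1.38 (product 3).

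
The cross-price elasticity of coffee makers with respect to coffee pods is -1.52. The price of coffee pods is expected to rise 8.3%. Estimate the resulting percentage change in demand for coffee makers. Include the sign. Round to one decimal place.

%ΔQ ≈ ε × %ΔP of coffee pods = -1.52 × (8.3%) = -12.6%.

-12.6%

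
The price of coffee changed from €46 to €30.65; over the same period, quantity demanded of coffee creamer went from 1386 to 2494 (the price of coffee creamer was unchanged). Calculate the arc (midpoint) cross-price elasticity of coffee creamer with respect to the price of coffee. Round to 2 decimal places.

-1.43

ΔQ_A = 2494 − 1386 = 1108; ΔP_B = 30.65 − 46 = -15.35.
Midpoints: Q̄_A = 1940.0, P̄_B = 38.33.
ε = (ΔQ_A/Q̄_A)/(ΔP_B/P̄_B) = (1108/1940.0)/(-15.35/38.33) ≈ -1.43.
ε < 0: coffee creamer and coffee are complements.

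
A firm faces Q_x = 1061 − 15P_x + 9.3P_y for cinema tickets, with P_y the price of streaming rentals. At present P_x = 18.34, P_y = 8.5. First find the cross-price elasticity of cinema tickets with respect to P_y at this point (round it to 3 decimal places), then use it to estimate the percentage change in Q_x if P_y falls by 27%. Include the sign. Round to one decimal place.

-2.5%

At P_x = 18.34, P_y = 8.5: Q_x = 864.95.
∂Q_x/∂P_y = 9.3.
ε = (∂Q_x/∂P_y)(P_y/Q_x) = 9.3000 × 8.5/864.95 ≈ 0.091.
%ΔQ_x ≈ ε × %ΔP_y = 0.091 × (-27%) = -2.5%.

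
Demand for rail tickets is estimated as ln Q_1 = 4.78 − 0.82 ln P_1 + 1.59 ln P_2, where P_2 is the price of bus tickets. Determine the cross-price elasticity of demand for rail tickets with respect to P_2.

In a log-linear (constant-elasticity) demand function, the coefficient on ln P_2 is the cross-price elasticity.
ε = 1.59. Positive, so rail tickets and bus tickets are substitutes.

1.59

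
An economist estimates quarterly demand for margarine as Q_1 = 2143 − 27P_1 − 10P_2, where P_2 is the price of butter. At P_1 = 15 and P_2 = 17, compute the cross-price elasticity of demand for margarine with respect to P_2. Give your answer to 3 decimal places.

-0.108

At P_1 = 15 and P_2 = 17: Q_1 = 1568.
∂Q_1/∂P_2 = -10.
ε = (∂Q_1/∂P_2)(P_2/Q_1) = -10 × (17/1568) ≈ -0.108.
Since ε < 0, margarine and butter are complements.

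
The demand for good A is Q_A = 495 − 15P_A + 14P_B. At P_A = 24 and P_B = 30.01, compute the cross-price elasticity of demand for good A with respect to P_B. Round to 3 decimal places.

At P_A = 24 and P_B = 30.01: Q_A = 555.14.
∂Q_A/∂P_B = 14.
ε = (∂Q_A/∂P_B)(P_B/Q_A) = 14 × (30.01/555.14) ≈ 0.757.

0.757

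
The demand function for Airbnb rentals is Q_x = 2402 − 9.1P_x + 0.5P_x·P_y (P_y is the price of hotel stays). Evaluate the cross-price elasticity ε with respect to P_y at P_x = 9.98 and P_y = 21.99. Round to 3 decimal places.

At P_x = 9.98 and P_y = 21.99: Q_x = 2420.912.
∂Q_x/∂P_y = 0.5P_x = 0.5(9.98) = 4.9900.
ε = (∂Q_x/∂P_y)(P_y/Q_x) = 4.9900 × (21.99/2420.912) ≈ 0.045.
ε > 0: substitutes.

0.045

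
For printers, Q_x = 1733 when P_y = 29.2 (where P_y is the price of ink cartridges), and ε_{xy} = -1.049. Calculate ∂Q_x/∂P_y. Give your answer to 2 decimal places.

-62.26

ε = (∂Q_x/∂P_y)·(P_y/Q_x) ⇒ ∂Q_x/∂P_y = ε·Q_x/P_y = -1.049 × 1733/29.2 ≈ -62.26.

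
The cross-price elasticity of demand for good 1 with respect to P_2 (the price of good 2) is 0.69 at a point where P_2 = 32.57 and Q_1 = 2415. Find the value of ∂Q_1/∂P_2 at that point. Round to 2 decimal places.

ε = (∂Q_1/∂P_2)·(P_2/Q_1) ⇒ ∂Q_1/∂P_2 = ε·Q_1/P_2 = 0.69 × 2415/32.57 ≈ 51.16.

51.16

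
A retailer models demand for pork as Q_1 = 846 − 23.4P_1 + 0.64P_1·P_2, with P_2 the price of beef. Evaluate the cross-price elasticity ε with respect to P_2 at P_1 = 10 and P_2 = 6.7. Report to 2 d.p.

At P_1 = 10 and P_2 = 6.7: Q_1 = 654.88.
∂Q_1/∂P_2 = 0.64P_1 = 0.64(10) = 6.4000.
ε = (∂Q_1/∂P_2)(P_2/Q_1) = 6.4000 × (6.7/654.88) ≈ 0.07.

0.07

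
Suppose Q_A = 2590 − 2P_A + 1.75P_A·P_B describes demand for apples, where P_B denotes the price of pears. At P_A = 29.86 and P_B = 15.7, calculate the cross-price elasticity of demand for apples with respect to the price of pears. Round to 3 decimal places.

At P_A = 29.86 and P_B = 15.7: Q_A = 3350.684.
∂Q_A/∂P_B = 1.75P_A = 1.75(29.86) = 52.2550.
ε = (∂Q_A/∂P_B)(P_B/Q_A) = 52.2550 × (15.7/3350.684) ≈ 0.245.
ε > 0: substitutes.

0.245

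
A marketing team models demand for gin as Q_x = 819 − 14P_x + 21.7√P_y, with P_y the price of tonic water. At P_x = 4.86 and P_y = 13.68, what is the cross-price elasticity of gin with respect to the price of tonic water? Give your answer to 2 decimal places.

0.05

At P_x = 4.86 and P_y = 13.68: Q_x = 831.221.
∂Q_x/∂P_y = 21.7/(2√P_y) = 21.7/(2√13.68) = 2.9335.
ε = (∂Q_x/∂P_y)(P_y/Q_x) = 2.9335 × (13.68/831.221) ≈ 0.05.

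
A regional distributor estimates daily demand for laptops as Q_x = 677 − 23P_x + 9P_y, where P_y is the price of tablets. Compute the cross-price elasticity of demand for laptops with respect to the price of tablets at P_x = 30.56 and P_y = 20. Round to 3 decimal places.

1.168

At P_x = 30.56 and P_y = 20: Q_x = 154.12.
∂Q_x/∂P_y = 9.
ε = (∂Q_x/∂P_y)(P_y/Q_x) = 9 × (20/154.12) ≈ 1.168.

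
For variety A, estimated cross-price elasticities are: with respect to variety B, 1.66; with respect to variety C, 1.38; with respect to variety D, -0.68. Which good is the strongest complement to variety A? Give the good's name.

Complements have ε < 0. The most negative value is -0.68 (variety D).

variety D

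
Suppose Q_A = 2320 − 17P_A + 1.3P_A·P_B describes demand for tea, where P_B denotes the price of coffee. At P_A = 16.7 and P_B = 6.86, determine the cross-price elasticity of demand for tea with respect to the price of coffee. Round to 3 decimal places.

At P_A = 16.7 and P_B = 6.86: Q_A = 2185.031.
∂Q_A/∂P_B = 1.3P_A = 1.3(16.7) = 21.7100.
ε = (∂Q_A/∂P_B)(P_B/Q_A) = 21.7100 × (6.86/2185.031) ≈ 0.068.

0.068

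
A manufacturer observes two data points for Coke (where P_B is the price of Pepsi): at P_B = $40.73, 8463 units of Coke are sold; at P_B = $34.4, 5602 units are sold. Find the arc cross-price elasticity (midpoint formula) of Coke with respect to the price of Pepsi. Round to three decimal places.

ΔQ_A = 5602 − 8463 = -2861; ΔP_B = 34.4 − 40.73 = -6.33.
Midpoints: Q̄_A = 7032.5, P̄_B = 37.56.
ε = (ΔQ_A/Q̄_A)/(ΔP_B/P̄_B) = (-2861/7032.5)/(-6.33/37.56) ≈ 2.414.
ε > 0: Coke and Pepsi are substitutes.

2.414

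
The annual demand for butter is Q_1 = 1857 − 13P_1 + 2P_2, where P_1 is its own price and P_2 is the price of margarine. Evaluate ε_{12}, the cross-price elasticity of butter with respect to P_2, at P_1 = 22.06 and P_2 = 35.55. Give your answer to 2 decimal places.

At P_1 = 22.06 and P_2 = 35.55: Q_1 = 1641.32.
∂Q_1/∂P_2 = 2.
ε = (∂Q_1/∂P_2)(P_2/Q_1) = 2 × (35.55/1641.32) ≈ 0.04.

0.04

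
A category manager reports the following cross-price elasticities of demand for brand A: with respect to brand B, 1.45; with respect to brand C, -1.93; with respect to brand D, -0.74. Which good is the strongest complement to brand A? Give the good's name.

brand C

Complements have ε < 0. The most negative value is -1.93 (brand C).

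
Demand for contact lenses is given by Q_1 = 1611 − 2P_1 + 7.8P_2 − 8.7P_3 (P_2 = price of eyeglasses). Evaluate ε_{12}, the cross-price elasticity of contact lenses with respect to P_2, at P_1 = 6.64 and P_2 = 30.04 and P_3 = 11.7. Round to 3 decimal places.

At P_1 = 6.64 and P_2 = 30.04 and P_3 = 11.7: Q_1 = 1730.242.
∂Q_1/∂P_2 = 7.8.
ε = (∂Q_1/∂P_2)(P_2/Q_1) = 7.8 × (30.04/1730.242) ≈ 0.135.

0.135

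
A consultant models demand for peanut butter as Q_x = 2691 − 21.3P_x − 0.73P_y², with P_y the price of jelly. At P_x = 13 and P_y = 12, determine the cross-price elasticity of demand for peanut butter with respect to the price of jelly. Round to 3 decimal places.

-0.091

At P_x = 13 and P_y = 12: Q_x = 2308.98.
∂Q_x/∂P_y = -1.46P_y = -1.46(12) = -17.5200.
ε = (∂Q_x/∂P_y)(P_y/Q_x) = -17.5200 × (12/2308.98) ≈ -0.091.
ε < 0: complements.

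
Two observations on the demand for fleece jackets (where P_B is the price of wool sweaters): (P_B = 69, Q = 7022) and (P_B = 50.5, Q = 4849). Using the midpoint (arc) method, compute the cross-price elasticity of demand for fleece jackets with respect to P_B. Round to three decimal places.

ΔQ_A = 4849 − 7022 = -2173; ΔP_B = 50.5 − 69 = -18.5.
Midpoints: Q̄_A = 5935.5, P̄_B = 59.75.
ε = (ΔQ_A/Q̄_A)/(ΔP_B/P̄_B) = (-2173/5935.5)/(-18.5/59.75) ≈ 1.182.
ε > 0: fleece jackets and wool sweaters are substitutes.

1.182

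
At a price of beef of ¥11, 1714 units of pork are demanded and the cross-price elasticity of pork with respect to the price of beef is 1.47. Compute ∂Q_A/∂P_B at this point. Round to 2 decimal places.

229.05

ε = (∂Q_A/∂P_B)·(P_B/Q_A) ⇒ ∂Q_A/∂P_B = ε·Q_A/P_B = 1.47 × 1714/11 ≈ 229.05.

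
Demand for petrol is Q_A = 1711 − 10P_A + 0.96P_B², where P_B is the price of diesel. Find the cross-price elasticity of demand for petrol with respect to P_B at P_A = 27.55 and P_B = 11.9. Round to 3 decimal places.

0.173

At P_A = 27.55 and P_B = 11.9: Q_A = 1571.446.
∂Q_A/∂P_B = 1.92P_B = 1.92(11.9) = 22.8480.
ε = (∂Q_A/∂P_B)(P_B/Q_A) = 22.8480 × (11.9/1571.446) ≈ 0.173.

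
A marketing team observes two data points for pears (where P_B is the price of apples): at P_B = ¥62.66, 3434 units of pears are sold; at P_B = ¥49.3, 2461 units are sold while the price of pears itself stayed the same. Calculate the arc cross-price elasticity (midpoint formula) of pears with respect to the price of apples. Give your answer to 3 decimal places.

ΔQ_A = 2461 − 3434 = -973; ΔP_B = 49.3 − 62.66 = -13.36.
Midpoints: Q̄_A = 2947.5, P̄_B = 55.98.
ε = (ΔQ_A/Q̄_A)/(ΔP_B/P̄_B) = (-973/2947.5)/(-13.36/55.98) ≈ 1.383.
ε > 0: pears and apples are substitutes.

1.383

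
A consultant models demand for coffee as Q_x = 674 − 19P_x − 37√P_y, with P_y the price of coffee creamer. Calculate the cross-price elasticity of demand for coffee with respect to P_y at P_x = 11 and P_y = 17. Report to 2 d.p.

-0.24

At P_x = 11 and P_y = 17: Q_x = 312.445.
∂Q_x/∂P_y = -37/(2√P_y) = -37/(2√17) = -4.4869.
ε = (∂Q_x/∂P_y)(P_y/Q_x) = -4.4869 × (17/312.445) ≈ -0.24.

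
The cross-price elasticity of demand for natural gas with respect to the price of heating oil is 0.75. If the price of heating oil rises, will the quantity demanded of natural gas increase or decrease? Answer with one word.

increase

ε > 0 and the price of heating oil rises, so the quantity of natural gas moves in the same direction: it increases.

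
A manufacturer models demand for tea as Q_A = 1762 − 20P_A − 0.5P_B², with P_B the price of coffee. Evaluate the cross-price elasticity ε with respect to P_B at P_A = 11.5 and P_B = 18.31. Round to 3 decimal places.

At P_A = 11.5 and P_B = 18.31: Q_A = 1364.372.
∂Q_A/∂P_B = -1P_B = -1(18.31) = -18.3100.
ε = (∂Q_A/∂P_B)(P_B/Q_A) = -18.3100 × (18.31/1364.372) ≈ -0.246.

-0.246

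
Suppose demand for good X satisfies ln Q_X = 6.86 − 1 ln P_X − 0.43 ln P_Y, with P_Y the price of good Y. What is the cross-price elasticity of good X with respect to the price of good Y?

In a log-linear (constant-elasticity) demand function, the coefficient on ln P_Y is the cross-price elasticity.
ε = -0.43. Negative, so good X and good Y are complements.

-0.43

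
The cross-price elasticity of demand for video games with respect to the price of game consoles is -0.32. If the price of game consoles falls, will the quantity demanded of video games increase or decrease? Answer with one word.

increase

ε < 0 and the price of game consoles falls, so the quantity of video games moves in the opposite direction: it increases.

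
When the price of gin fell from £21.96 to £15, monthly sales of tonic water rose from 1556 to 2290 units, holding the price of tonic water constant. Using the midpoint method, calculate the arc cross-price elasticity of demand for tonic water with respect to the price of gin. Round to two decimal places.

-1.01

ΔQ_A = 2290 − 1556 = 734; ΔP_B = 15 − 21.96 = -6.96.
Midpoints: Q̄_A = 1923.0, P̄_B = 18.48.
ε = (ΔQ_A/Q̄_A)/(ΔP_B/P̄_B) = (734/1923.0)/(-6.96/18.48) ≈ -1.01.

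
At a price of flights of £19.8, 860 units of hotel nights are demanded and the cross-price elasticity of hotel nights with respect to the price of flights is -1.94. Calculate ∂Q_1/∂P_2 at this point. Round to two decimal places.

ε = (∂Q_1/∂P_2)·(P_2/Q_1) ⇒ ∂Q_1/∂P_2 = ε·Q_1/P_2 = -1.94 × 860/19.8 ≈ -84.26.

-84.26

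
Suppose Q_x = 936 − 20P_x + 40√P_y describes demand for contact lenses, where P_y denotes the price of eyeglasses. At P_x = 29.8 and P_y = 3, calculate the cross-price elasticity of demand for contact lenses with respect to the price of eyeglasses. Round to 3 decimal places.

0.085

At P_x = 29.8 and P_y = 3: Q_x = 409.282.
∂Q_x/∂P_y = 40/(2√P_y) = 40/(2√3) = 11.5470.
ε = (∂Q_x/∂P_y)(P_y/Q_x) = 11.5470 × (3/409.282) ≈ 0.085.
ε > 0: substitutes.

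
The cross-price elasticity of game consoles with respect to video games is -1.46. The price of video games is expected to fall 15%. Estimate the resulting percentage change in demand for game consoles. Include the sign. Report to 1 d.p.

%ΔQ ≈ ε × %ΔP of video games = -1.46 × (-15%) = 21.9%.

21.9%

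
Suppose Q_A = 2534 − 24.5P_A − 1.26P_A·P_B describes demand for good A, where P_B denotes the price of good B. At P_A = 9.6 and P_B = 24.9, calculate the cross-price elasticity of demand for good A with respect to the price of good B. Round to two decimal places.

At P_A = 9.6 and P_B = 24.9: Q_A = 1997.610.
∂Q_A/∂P_B = -1.26P_A = -1.26(9.6) = -12.0960.
ε = (∂Q_A/∂P_B)(P_B/Q_A) = -12.0960 × (24.9/1997.610) ≈ -0.15.
ε < 0: complements.

-0.15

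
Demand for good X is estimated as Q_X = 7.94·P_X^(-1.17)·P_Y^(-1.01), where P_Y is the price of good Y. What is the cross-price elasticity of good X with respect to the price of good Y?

-1.01

In a log-linear (constant-elasticity) demand function, the coefficient on the exponent of P_Y is the cross-price elasticity.
ε = -1.01. Negative, so good X and good Y are complements.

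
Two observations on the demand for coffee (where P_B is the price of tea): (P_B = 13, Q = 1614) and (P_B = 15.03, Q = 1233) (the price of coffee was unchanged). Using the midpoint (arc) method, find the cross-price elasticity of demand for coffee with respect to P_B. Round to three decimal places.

ΔQ_A = 1233 − 1614 = -381; ΔP_B = 15.03 − 13 = 2.03.
Midpoints: Q̄_A = 1423.5, P̄_B = 14.02.
ε = (ΔQ_A/Q̄_A)/(ΔP_B/P̄_B) = (-381/1423.5)/(2.03/14.02) ≈ -1.848.

-1.848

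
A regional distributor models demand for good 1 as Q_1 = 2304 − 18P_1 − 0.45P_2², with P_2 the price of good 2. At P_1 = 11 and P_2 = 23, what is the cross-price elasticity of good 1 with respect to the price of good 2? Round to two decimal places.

-0.25

At P_1 = 11 and P_2 = 23: Q_1 = 1867.95.
∂Q_1/∂P_2 = -0.9P_2 = -0.9(23) = -20.7000.
ε = (∂Q_1/∂P_2)(P_2/Q_1) = -20.7000 × (23/1867.95) ≈ -0.25.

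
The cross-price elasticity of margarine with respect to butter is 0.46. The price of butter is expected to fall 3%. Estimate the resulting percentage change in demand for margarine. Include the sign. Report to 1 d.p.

%ΔQ ≈ ε × %ΔP of butter = 0.46 × (-3%) = -1.4%.
Demand for margarine falls by about 1.4%.

-1.4%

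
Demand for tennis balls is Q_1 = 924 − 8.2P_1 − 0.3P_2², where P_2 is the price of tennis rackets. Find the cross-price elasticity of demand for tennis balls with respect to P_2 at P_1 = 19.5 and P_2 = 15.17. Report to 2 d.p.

At P_1 = 19.5 and P_2 = 15.17: Q_1 = 695.061.
∂Q_1/∂P_2 = -0.6P_2 = -0.6(15.17) = -9.1020.
ε = (∂Q_1/∂P_2)(P_2/Q_1) = -9.1020 × (15.17/695.061) ≈ -0.20.
ε < 0: complements.

-0.20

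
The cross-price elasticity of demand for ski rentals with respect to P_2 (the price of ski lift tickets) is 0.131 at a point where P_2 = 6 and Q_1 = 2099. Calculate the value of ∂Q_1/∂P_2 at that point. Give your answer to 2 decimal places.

45.83

ε = (∂Q_1/∂P_2)·(P_2/Q_1) ⇒ ∂Q_1/∂P_2 = ε·Q_1/P_2 = 0.131 × 2099/6 ≈ 45.83.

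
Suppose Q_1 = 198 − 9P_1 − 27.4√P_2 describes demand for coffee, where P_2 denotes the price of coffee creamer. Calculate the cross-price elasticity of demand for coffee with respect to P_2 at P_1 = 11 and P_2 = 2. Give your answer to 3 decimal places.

At P_1 = 11 and P_2 = 2: Q_1 = 60.251.
∂Q_1/∂P_2 = -27.4/(2√P_2) = -27.4/(2√2) = -9.6874.
ε = (∂Q_1/∂P_2)(P_2/Q_1) = -9.6874 × (2/60.251) ≈ -0.322.
ε < 0: complements.

-0.322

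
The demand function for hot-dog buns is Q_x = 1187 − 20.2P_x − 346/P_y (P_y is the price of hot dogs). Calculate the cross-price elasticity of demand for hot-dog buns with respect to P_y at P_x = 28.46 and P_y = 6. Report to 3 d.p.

0.104

At P_x = 28.46 and P_y = 6: Q_x = 554.441.
∂Q_x/∂P_y = 346/P_y² = 9.6111.
ε = (∂Q_x/∂P_y)(P_y/Q_x) = 9.6111 × (6/554.441) ≈ 0.104.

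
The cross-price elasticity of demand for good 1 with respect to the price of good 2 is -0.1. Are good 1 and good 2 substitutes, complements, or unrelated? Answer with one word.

complements

ε = -0.1 < 0, so a higher price of good 2 lowers demand for good 1: complements.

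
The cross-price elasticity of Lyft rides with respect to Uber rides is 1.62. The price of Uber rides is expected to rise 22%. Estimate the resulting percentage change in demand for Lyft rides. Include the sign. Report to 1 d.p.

35.6%

%ΔQ ≈ ε × %ΔP of Uber rides = 1.62 × (22%) = 35.6%.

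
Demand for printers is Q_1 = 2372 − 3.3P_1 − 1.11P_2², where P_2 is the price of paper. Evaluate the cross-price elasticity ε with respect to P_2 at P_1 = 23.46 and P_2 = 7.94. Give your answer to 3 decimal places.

-0.063

At P_1 = 23.46 and P_2 = 7.94: Q_1 = 2224.604.
∂Q_1/∂P_2 = -2.22P_2 = -2.22(7.94) = -17.6268.
ε = (∂Q_1/∂P_2)(P_2/Q_1) = -17.6268 × (7.94/2224.604) ≈ -0.063.
ε < 0: complements.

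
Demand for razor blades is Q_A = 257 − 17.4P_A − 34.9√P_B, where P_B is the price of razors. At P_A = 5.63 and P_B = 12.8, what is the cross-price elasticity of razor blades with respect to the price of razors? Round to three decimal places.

At P_A = 5.63 and P_B = 12.8: Q_A = 34.176.
∂Q_A/∂P_B = -34.9/(2√P_B) = -34.9/(2√12.8) = -4.8774.
ε = (∂Q_A/∂P_B)(P_B/Q_A) = -4.8774 × (12.8/34.176) ≈ -1.827.

-1.827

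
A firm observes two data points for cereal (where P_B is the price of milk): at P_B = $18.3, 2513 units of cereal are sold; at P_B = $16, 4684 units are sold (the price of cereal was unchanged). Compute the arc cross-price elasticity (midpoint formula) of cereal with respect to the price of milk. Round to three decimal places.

-4.499

ΔQ_A = 4684 − 2513 = 2171; ΔP_B = 16 − 18.3 = -2.3.
Midpoints: Q̄_A = 3598.5, P̄_B = 17.15.
ε = (ΔQ_A/Q̄_A)/(ΔP_B/P̄_B) = (2171/3598.5)/(-2.3/17.15) ≈ -4.499.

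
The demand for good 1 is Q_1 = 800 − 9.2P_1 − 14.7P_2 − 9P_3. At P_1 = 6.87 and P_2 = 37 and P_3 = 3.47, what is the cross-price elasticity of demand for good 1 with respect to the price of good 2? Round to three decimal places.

-3.364

At P_1 = 6.87 and P_2 = 37 and P_3 = 3.47: Q_1 = 161.666.
∂Q_1/∂P_2 = -14.7.
ε = (∂Q_1/∂P_2)(P_2/Q_1) = -14.7 × (37/161.666) ≈ -3.364.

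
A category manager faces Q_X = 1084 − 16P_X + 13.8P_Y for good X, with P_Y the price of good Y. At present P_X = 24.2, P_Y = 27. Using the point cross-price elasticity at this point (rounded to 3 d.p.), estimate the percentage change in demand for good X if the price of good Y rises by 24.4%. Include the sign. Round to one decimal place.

At P_X = 24.2, P_Y = 27: Q_X = 1069.4.
∂Q_X/∂P_Y = 13.8.
ε = (∂Q_X/∂P_Y)(P_Y/Q_X) = 13.8000 × 27/1069.4 ≈ 0.348.
%ΔQ_X ≈ ε × %ΔP_Y = 0.348 × (24.4%) = 8.5%.

8.5%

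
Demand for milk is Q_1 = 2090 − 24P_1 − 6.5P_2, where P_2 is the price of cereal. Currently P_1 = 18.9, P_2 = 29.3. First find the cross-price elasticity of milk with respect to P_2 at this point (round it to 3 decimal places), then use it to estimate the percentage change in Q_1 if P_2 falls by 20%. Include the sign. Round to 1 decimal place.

At P_1 = 18.9, P_2 = 29.3: Q_1 = 1445.95.
∂Q_1/∂P_2 = -6.5.
ε = (∂Q_1/∂P_2)(P_2/Q_1) = -6.5000 × 29.3/1445.95 ≈ -0.132.
%ΔQ_1 ≈ ε × %ΔP_2 = -0.132 × (-20%) = 2.6%.

2.6%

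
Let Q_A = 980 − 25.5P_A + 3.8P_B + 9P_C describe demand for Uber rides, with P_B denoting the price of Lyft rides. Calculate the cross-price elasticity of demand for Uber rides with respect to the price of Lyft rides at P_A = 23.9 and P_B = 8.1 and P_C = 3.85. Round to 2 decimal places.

0.07

At P_A = 23.9 and P_B = 8.1 and P_C = 3.85: Q_A = 435.98.
∂Q_A/∂P_B = 3.8.
ε = (∂Q_A/∂P_B)(P_B/Q_A) = 3.8 × (8.1/435.98) ≈ 0.07.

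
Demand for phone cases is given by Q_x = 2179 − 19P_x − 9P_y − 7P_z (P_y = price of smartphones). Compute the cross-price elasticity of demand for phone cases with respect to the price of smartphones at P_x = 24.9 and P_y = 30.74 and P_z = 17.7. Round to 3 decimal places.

-0.212

At P_x = 24.9 and P_y = 30.74 and P_z = 17.7: Q_x = 1305.34.
∂Q_x/∂P_y = -9.
ε = (∂Q_x/∂P_y)(P_y/Q_x) = -9 × (30.74/1305.34) ≈ -0.212.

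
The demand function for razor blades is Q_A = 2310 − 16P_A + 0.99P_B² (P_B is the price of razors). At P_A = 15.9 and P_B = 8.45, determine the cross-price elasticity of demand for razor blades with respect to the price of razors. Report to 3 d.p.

0.066

At P_A = 15.9 and P_B = 8.45: Q_A = 2126.288.
∂Q_A/∂P_B = 1.98P_B = 1.98(8.45) = 16.7310.
ε = (∂Q_A/∂P_B)(P_B/Q_A) = 16.7310 × (8.45/2126.288) ≈ 0.066.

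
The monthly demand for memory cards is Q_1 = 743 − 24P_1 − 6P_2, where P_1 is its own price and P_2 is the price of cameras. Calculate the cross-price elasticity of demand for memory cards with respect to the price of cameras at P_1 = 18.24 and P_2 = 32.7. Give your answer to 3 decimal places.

At P_1 = 18.24 and P_2 = 32.7: Q_1 = 109.04.
∂Q_1/∂P_2 = -6.
ε = (∂Q_1/∂P_2)(P_2/Q_1) = -6 × (32.7/109.04) ≈ -1.799.

-1.799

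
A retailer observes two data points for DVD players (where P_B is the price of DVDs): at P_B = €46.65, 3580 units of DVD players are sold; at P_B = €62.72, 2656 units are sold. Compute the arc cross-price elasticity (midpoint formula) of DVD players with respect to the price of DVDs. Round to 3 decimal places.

ΔQ_A = 2656 − 3580 = -924; ΔP_B = 62.72 − 46.65 = 16.07.
Midpoints: Q̄_A = 3118.0, P̄_B = 54.69.
ε = (ΔQ_A/Q̄_A)/(ΔP_B/P̄_B) = (-924/3118.0)/(16.07/54.69) ≈ -1.008.
ε < 0: DVD players and DVDs are complements.

-1.008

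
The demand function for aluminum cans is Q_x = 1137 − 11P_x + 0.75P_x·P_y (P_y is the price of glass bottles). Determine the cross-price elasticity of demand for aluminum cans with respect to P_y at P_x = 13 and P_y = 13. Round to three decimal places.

At P_x = 13 and P_y = 13: Q_x = 1120.75.
∂Q_x/∂P_y = 0.75P_x = 0.75(13) = 9.7500.
ε = (∂Q_x/∂P_y)(P_y/Q_x) = 9.7500 × (13/1120.75) ≈ 0.113.

0.113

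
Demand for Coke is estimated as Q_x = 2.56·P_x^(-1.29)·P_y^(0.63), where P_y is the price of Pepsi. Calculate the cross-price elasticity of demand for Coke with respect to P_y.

0.63

In a log-linear (constant-elasticity) demand function, the coefficient on the exponent of P_y is the cross-price elasticity.
ε = 0.63. Positive, so Coke and Pepsi are substitutes.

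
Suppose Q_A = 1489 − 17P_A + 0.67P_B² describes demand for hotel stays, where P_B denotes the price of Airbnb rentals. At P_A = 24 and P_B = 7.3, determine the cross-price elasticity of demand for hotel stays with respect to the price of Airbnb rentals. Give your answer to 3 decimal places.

At P_A = 24 and P_B = 7.3: Q_A = 1116.704.
∂Q_A/∂P_B = 1.34P_B = 1.34(7.3) = 9.7820.
ε = (∂Q_A/∂P_B)(P_B/Q_A) = 9.7820 × (7.3/1116.704) ≈ 0.064.

0.064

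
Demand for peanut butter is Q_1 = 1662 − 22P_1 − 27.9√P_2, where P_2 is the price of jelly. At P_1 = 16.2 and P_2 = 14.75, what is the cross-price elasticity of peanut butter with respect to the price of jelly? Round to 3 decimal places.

-0.045

At P_1 = 16.2 and P_2 = 14.75: Q_1 = 1198.448.
∂Q_1/∂P_2 = -27.9/(2√P_2) = -27.9/(2√14.75) = -3.6323.
ε = (∂Q_1/∂P_2)(P_2/Q_1) = -3.6323 × (14.75/1198.448) ≈ -0.045.
ε < 0: complements.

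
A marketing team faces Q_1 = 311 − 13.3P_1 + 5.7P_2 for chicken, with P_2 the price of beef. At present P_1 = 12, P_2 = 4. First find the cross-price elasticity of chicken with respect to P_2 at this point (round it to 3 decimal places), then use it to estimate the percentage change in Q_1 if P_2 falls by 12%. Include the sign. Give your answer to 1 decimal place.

At P_1 = 12, P_2 = 4: Q_1 = 174.2.
∂Q_1/∂P_2 = 5.7.
ε = (∂Q_1/∂P_2)(P_2/Q_1) = 5.7000 × 4/174.2 ≈ 0.131.
%ΔQ_1 ≈ ε × %ΔP_2 = 0.131 × (-12%) = -1.6%.

-1.6%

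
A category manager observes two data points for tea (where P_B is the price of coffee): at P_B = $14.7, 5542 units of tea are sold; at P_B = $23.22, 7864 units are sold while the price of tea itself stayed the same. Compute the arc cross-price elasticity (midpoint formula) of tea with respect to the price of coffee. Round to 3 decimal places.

0.771

ΔQ_A = 7864 − 5542 = 2322; ΔP_B = 23.22 − 14.7 = 8.52.
Midpoints: Q̄_A = 6703.0, P̄_B = 18.96.
ε = (ΔQ_A/Q̄_A)/(ΔP_B/P̄_B) = (2322/6703.0)/(8.52/18.96) ≈ 0.771.
ε > 0: tea and coffee are substitutes.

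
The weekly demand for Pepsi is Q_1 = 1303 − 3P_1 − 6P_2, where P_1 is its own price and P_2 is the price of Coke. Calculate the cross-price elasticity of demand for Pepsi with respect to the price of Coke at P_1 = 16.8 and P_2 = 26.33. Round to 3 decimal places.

-0.144

At P_1 = 16.8 and P_2 = 26.33: Q_1 = 1094.62.
∂Q_1/∂P_2 = -6.
ε = (∂Q_1/∂P_2)(P_2/Q_1) = -6 × (26.33/1094.62) ≈ -0.144.
Since ε < 0, Pepsi and Coke are complements.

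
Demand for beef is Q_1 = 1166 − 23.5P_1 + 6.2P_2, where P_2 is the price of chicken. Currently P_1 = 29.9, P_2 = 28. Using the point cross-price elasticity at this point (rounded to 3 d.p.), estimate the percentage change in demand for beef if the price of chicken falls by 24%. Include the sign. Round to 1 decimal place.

At P_1 = 29.9, P_2 = 28: Q_1 = 636.95.
∂Q_1/∂P_2 = 6.2.
ε = (∂Q_1/∂P_2)(P_2/Q_1) = 6.2000 × 28/636.95 ≈ 0.273.
%ΔQ_1 ≈ ε × %ΔP_2 = 0.273 × (-24%) = -6.6%.

-6.6%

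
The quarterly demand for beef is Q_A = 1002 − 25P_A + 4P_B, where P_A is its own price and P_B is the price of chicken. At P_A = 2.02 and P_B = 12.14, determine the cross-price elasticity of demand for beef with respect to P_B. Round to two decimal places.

At P_A = 2.02 and P_B = 12.14: Q_A = 1000.06.
∂Q_A/∂P_B = 4.
ε = (∂Q_A/∂P_B)(P_B/Q_A) = 4 × (12.14/1000.06) ≈ 0.05.
Since ε > 0, beef and chicken are substitutes.

0.05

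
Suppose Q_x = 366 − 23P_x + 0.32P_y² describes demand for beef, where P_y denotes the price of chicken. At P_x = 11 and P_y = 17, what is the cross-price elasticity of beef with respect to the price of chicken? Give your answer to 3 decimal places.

At P_x = 11 and P_y = 17: Q_x = 205.48.
∂Q_x/∂P_y = 0.64P_y = 0.64(17) = 10.8800.
ε = (∂Q_x/∂P_y)(P_y/Q_x) = 10.8800 × (17/205.48) ≈ 0.900.
ε > 0: substitutes.

0.900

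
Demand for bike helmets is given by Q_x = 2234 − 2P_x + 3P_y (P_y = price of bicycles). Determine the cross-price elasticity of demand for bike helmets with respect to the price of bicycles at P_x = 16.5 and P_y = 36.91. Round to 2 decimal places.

At P_x = 16.5 and P_y = 36.91: Q_x = 2311.73.
∂Q_x/∂P_y = 3.
ε = (∂Q_x/∂P_y)(P_y/Q_x) = 3 × (36.91/2311.73) ≈ 0.05.

0.05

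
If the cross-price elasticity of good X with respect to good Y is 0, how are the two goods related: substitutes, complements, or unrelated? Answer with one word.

ε = 0: demand for good X does not respond to good Y's price; the goods are unrelated.

unrelated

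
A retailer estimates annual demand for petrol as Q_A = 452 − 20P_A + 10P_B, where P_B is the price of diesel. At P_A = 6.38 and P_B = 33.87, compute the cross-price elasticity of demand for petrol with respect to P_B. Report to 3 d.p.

At P_A = 6.38 and P_B = 33.87: Q_A = 663.1.
∂Q_A/∂P_B = 10.
ε = (∂Q_A/∂P_B)(P_B/Q_A) = 10 × (33.87/663.1) ≈ 0.511.

0.511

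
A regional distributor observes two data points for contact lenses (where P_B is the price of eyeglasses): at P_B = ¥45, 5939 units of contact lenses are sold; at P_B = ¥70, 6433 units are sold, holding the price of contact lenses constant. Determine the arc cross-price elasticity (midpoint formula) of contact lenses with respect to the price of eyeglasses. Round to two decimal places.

ΔQ_A = 6433 − 5939 = 494; ΔP_B = 70 − 45 = 25.
Midpoints: Q̄_A = 6186.0, P̄_B = 57.50.
ε = (ΔQ_A/Q̄_A)/(ΔP_B/P̄_B) = (494/6186.0)/(25/57.50) ≈ 0.18.
ε > 0: contact lenses and eyeglasses are substitutes.

0.18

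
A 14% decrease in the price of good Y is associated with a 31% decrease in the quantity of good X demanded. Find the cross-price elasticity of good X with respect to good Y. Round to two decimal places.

ε = (%ΔQ of good X) / (%ΔP of good Y) = (-31%) / (-14%) ≈ 2.21.
Positive cross-price elasticity: substitutes.

2.21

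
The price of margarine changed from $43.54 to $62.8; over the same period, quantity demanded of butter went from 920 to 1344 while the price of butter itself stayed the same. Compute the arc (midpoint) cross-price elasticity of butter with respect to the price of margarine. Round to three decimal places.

1.034

ΔQ_A = 1344 − 920 = 424; ΔP_B = 62.8 − 43.54 = 19.26.
Midpoints: Q̄_A = 1132.0, P̄_B = 53.17.
ε = (ΔQ_A/Q̄_A)/(ΔP_B/P̄_B) = (424/1132.0)/(19.26/53.17) ≈ 1.034.
ε > 0: butter and margarine are substitutes.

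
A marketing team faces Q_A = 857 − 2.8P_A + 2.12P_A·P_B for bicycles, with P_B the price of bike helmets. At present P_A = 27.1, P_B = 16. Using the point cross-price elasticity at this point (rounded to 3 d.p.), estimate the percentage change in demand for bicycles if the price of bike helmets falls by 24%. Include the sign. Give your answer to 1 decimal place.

At P_A = 27.1, P_B = 16: Q_A = 1700.352.
∂Q_A/∂P_B = 2.12P_A = 57.4520.
ε = (∂Q_A/∂P_B)(P_B/Q_A) = 57.4520 × 16/1700.352 ≈ 0.541.
%ΔQ_A ≈ ε × %ΔP_B = 0.541 × (-24%) = -13.0%.

-13.0%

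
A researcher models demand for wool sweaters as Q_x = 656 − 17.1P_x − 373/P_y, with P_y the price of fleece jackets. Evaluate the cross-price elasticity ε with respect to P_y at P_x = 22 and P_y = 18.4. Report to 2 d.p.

0.08

At P_x = 22 and P_y = 18.4: Q_x = 259.528.
∂Q_x/∂P_y = 373/P_y² = 1.1017.
ε = (∂Q_x/∂P_y)(P_y/Q_x) = 1.1017 × (18.4/259.528) ≈ 0.08.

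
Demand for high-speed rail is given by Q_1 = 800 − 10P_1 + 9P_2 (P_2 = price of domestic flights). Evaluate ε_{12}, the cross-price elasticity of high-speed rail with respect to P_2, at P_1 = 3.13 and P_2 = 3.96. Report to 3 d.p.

0.044

At P_1 = 3.13 and P_2 = 3.96: Q_1 = 804.34.
∂Q_1/∂P_2 = 9.
ε = (∂Q_1/∂P_2)(P_2/Q_1) = 9 × (3.96/804.34) ≈ 0.044.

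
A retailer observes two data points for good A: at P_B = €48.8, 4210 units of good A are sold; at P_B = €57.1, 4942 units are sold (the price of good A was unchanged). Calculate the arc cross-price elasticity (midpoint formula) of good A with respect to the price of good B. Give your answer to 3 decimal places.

ΔQ_A = 4942 − 4210 = 732; ΔP_B = 57.1 − 48.8 = 8.3.
Midpoints: Q̄_A = 4576.0, P̄_B = 52.95.
ε = (ΔQ_A/Q̄_A)/(ΔP_B/P̄_B) = (732/4576.0)/(8.3/52.95) ≈ 1.020.
ε > 0: good A and good B are substitutes.

1.020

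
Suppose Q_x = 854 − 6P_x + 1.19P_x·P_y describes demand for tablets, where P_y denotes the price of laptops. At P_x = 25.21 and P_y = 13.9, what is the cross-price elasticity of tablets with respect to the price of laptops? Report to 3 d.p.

At P_x = 25.21 and P_y = 13.9: Q_x = 1119.739.
∂Q_x/∂P_y = 1.19P_x = 1.19(25.21) = 29.9999.
ε = (∂Q_x/∂P_y)(P_y/Q_x) = 29.9999 × (13.9/1119.739) ≈ 0.372.
ε > 0: substitutes.

0.372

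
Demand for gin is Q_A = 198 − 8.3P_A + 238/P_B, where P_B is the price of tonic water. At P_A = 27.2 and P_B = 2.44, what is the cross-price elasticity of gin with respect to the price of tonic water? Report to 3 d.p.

At P_A = 27.2 and P_B = 2.44: Q_A = 69.781.
∂Q_A/∂P_B = −238/P_B² = -39.9758.
ε = (∂Q_A/∂P_B)(P_B/Q_A) = -39.9758 × (2.44/69.781) ≈ -1.398.
ε < 0: complements.

-1.398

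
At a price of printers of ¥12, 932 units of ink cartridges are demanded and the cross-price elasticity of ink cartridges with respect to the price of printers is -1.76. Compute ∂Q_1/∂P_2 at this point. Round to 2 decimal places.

ε = (∂Q_1/∂P_2)·(P_2/Q_1) ⇒ ∂Q_1/∂P_2 = ε·Q_1/P_2 = -1.76 × 932/12 ≈ -136.69.

-136.69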